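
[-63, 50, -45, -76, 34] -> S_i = Random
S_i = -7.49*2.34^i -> [-7.49, -17.53, -41.01, -95.97, -224.57]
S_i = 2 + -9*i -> [2, -7, -16, -25, -34]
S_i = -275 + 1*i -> [-275, -274, -273, -272, -271]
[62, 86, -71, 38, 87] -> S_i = Random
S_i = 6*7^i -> [6, 42, 294, 2058, 14406]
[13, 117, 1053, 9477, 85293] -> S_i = 13*9^i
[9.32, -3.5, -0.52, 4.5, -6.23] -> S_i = Random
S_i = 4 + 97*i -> [4, 101, 198, 295, 392]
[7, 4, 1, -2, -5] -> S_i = 7 + -3*i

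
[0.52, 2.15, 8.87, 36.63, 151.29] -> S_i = 0.52*4.13^i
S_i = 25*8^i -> [25, 200, 1600, 12800, 102400]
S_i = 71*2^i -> [71, 142, 284, 568, 1136]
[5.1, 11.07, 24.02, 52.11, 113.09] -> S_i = 5.10*2.17^i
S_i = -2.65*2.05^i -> [-2.65, -5.43, -11.14, -22.83, -46.8]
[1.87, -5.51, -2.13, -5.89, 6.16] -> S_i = Random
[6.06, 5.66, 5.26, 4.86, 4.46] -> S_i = 6.06 + -0.40*i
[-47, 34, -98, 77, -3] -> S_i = Random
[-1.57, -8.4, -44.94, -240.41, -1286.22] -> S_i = -1.57*5.35^i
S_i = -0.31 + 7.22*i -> [-0.31, 6.91, 14.13, 21.35, 28.57]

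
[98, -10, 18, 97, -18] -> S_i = Random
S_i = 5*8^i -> [5, 40, 320, 2560, 20480]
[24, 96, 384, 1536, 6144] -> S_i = 24*4^i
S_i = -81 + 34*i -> [-81, -47, -13, 21, 55]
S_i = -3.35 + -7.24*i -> [-3.35, -10.59, -17.83, -25.07, -32.31]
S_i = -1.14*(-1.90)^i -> [-1.14, 2.17, -4.12, 7.82, -14.86]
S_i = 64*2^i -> [64, 128, 256, 512, 1024]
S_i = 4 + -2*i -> [4, 2, 0, -2, -4]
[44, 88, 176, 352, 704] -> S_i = 44*2^i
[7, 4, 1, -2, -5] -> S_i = 7 + -3*i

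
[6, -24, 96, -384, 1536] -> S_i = 6*-4^i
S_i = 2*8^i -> [2, 16, 128, 1024, 8192]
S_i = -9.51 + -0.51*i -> [-9.51, -10.02, -10.53, -11.04, -11.55]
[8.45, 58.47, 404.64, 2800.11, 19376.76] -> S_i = 8.45*6.92^i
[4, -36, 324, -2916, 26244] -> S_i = 4*-9^i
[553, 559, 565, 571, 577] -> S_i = 553 + 6*i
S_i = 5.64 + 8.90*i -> [5.64, 14.54, 23.44, 32.34, 41.24]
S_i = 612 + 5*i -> [612, 617, 622, 627, 632]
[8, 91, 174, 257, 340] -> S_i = 8 + 83*i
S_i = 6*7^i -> [6, 42, 294, 2058, 14406]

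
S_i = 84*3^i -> [84, 252, 756, 2268, 6804]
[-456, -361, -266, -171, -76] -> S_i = -456 + 95*i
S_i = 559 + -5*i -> [559, 554, 549, 544, 539]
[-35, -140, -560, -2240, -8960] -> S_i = -35*4^i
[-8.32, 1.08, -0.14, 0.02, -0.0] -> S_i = -8.32*(-0.13)^i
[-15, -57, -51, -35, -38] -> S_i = Random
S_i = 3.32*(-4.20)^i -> [3.32, -13.94, 58.56, -245.97, 1033.08]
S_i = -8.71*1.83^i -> [-8.71, -15.94, -29.17, -53.38, -97.68]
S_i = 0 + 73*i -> [0, 73, 146, 219, 292]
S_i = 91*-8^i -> [91, -728, 5824, -46592, 372736]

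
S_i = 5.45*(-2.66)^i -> [5.45, -14.5, 38.56, -102.57, 272.85]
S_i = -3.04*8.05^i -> [-3.04, -24.47, -197.0, -1585.85, -12766.07]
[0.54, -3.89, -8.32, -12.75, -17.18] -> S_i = 0.54 + -4.43*i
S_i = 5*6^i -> [5, 30, 180, 1080, 6480]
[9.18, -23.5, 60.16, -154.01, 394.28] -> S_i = 9.18*(-2.56)^i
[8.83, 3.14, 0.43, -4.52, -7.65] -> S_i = Random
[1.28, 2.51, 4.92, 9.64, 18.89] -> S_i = 1.28*1.96^i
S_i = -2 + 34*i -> [-2, 32, 66, 100, 134]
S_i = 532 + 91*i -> [532, 623, 714, 805, 896]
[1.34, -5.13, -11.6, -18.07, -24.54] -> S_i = 1.34 + -6.47*i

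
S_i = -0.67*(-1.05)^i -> [-0.67, 0.7, -0.74, 0.78, -0.81]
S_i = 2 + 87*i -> [2, 89, 176, 263, 350]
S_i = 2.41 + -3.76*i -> [2.41, -1.35, -5.11, -8.87, -12.63]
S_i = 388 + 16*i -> [388, 404, 420, 436, 452]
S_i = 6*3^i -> [6, 18, 54, 162, 486]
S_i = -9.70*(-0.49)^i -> [-9.7, 4.75, -2.33, 1.14, -0.56]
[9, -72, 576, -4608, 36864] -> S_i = 9*-8^i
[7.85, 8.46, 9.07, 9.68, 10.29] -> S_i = 7.85 + 0.61*i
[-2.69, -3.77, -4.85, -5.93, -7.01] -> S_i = -2.69 + -1.08*i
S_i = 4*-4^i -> [4, -16, 64, -256, 1024]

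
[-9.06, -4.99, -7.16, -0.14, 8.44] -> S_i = Random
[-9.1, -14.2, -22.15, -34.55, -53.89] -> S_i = -9.10*1.56^i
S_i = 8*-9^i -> [8, -72, 648, -5832, 52488]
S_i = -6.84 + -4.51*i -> [-6.84, -11.35, -15.86, -20.37, -24.88]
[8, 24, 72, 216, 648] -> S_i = 8*3^i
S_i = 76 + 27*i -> [76, 103, 130, 157, 184]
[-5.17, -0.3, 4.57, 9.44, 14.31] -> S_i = -5.17 + 4.87*i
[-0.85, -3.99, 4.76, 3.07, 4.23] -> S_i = Random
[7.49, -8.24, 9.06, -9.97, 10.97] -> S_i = 7.49*(-1.10)^i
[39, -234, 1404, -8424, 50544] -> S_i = 39*-6^i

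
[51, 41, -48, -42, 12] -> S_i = Random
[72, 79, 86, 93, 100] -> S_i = 72 + 7*i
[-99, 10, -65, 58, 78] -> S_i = Random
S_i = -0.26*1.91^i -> [-0.26, -0.5, -0.95, -1.81, -3.46]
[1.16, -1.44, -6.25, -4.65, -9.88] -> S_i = Random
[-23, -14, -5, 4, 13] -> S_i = -23 + 9*i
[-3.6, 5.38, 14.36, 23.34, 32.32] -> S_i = -3.60 + 8.98*i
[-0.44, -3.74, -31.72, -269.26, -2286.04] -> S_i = -0.44*8.49^i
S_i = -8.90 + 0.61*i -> [-8.9, -8.29, -7.68, -7.07, -6.46]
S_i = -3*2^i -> [-3, -6, -12, -24, -48]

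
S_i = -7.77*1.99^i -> [-7.77, -15.46, -30.77, -61.23, -121.85]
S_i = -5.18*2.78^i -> [-5.18, -14.4, -40.03, -111.29, -309.39]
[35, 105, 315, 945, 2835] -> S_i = 35*3^i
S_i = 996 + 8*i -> [996, 1004, 1012, 1020, 1028]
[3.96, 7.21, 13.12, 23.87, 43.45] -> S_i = 3.96*1.82^i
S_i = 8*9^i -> [8, 72, 648, 5832, 52488]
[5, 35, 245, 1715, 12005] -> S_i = 5*7^i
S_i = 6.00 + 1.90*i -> [6.0, 7.9, 9.8, 11.7, 13.6]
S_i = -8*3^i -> [-8, -24, -72, -216, -648]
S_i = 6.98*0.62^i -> [6.98, 4.33, 2.68, 1.66, 1.03]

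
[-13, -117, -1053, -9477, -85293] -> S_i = -13*9^i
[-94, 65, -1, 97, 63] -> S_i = Random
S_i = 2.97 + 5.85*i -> [2.97, 8.82, 14.67, 20.52, 26.37]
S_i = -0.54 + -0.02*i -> [-0.54, -0.56, -0.58, -0.6, -0.62]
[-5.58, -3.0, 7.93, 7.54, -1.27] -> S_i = Random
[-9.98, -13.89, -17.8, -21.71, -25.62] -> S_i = -9.98 + -3.91*i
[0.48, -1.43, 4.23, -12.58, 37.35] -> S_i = 0.48*(-2.97)^i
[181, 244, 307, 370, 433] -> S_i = 181 + 63*i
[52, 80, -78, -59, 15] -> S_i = Random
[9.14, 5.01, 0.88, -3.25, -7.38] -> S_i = 9.14 + -4.13*i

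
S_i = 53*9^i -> [53, 477, 4293, 38637, 347733]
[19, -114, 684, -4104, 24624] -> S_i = 19*-6^i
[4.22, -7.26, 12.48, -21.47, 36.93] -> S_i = 4.22*(-1.72)^i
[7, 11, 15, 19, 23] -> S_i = 7 + 4*i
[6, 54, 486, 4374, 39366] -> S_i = 6*9^i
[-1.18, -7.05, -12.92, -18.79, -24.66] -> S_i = -1.18 + -5.87*i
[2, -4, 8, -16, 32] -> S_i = 2*-2^i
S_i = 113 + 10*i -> [113, 123, 133, 143, 153]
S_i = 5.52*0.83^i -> [5.52, 4.58, 3.8, 3.16, 2.62]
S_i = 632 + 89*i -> [632, 721, 810, 899, 988]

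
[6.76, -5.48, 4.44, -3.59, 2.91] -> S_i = 6.76*(-0.81)^i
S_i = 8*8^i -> [8, 64, 512, 4096, 32768]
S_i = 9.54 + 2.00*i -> [9.54, 11.54, 13.54, 15.54, 17.54]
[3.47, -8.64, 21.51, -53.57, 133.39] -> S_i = 3.47*(-2.49)^i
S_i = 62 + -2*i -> [62, 60, 58, 56, 54]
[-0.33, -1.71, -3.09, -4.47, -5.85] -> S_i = -0.33 + -1.38*i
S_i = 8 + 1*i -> [8, 9, 10, 11, 12]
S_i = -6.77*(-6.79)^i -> [-6.77, 45.97, -312.12, 2119.33, -14390.23]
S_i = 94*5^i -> [94, 470, 2350, 11750, 58750]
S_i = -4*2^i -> [-4, -8, -16, -32, -64]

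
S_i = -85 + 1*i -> [-85, -84, -83, -82, -81]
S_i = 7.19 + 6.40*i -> [7.19, 13.59, 19.99, 26.39, 32.79]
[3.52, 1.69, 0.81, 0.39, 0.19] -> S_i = 3.52*0.48^i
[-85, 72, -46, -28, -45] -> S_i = Random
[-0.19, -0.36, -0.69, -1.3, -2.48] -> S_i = -0.19*1.90^i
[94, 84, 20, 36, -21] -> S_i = Random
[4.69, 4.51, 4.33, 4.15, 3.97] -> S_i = 4.69 + -0.18*i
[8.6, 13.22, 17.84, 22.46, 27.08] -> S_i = 8.60 + 4.62*i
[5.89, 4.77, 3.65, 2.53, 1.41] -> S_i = 5.89 + -1.12*i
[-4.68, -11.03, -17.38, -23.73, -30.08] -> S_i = -4.68 + -6.35*i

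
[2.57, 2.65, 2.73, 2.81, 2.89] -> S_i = 2.57*1.03^i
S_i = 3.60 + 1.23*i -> [3.6, 4.83, 6.06, 7.29, 8.52]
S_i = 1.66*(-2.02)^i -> [1.66, -3.35, 6.77, -13.68, 27.64]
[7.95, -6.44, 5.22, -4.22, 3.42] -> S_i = 7.95*(-0.81)^i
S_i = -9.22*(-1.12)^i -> [-9.22, 10.33, -11.57, 12.95, -14.51]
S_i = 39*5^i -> [39, 195, 975, 4875, 24375]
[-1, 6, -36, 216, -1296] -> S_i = -1*-6^i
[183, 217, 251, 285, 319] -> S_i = 183 + 34*i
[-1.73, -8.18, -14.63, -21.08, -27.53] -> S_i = -1.73 + -6.45*i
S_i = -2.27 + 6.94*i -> [-2.27, 4.67, 11.61, 18.55, 25.49]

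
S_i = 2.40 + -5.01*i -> [2.4, -2.61, -7.62, -12.63, -17.64]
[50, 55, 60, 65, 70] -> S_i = 50 + 5*i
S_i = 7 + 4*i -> [7, 11, 15, 19, 23]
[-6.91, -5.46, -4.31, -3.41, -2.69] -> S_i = -6.91*0.79^i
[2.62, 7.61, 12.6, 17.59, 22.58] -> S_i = 2.62 + 4.99*i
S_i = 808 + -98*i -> [808, 710, 612, 514, 416]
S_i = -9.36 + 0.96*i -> [-9.36, -8.4, -7.44, -6.48, -5.52]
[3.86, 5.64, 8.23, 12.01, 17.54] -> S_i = 3.86*1.46^i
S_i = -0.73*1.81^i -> [-0.73, -1.32, -2.39, -4.33, -7.83]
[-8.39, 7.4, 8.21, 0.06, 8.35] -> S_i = Random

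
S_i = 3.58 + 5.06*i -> [3.58, 8.64, 13.7, 18.76, 23.82]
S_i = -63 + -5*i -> [-63, -68, -73, -78, -83]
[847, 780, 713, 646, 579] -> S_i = 847 + -67*i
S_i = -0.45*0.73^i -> [-0.45, -0.33, -0.24, -0.18, -0.13]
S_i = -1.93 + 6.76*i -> [-1.93, 4.83, 11.59, 18.35, 25.11]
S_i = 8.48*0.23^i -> [8.48, 1.95, 0.45, 0.1, 0.02]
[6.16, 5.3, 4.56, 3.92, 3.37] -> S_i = 6.16*0.86^i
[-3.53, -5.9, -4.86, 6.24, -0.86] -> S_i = Random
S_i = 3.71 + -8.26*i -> [3.71, -4.55, -12.81, -21.07, -29.33]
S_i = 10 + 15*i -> [10, 25, 40, 55, 70]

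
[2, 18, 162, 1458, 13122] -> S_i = 2*9^i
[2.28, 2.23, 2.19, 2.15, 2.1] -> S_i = 2.28*0.98^i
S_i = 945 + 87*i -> [945, 1032, 1119, 1206, 1293]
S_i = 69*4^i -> [69, 276, 1104, 4416, 17664]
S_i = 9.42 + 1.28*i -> [9.42, 10.7, 11.98, 13.26, 14.54]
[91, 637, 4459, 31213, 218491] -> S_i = 91*7^i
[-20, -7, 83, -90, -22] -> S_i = Random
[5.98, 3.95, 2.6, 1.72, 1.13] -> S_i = 5.98*0.66^i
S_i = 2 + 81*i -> [2, 83, 164, 245, 326]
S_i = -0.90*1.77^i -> [-0.9, -1.59, -2.82, -4.99, -8.83]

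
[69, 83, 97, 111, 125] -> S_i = 69 + 14*i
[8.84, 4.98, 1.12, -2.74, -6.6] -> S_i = 8.84 + -3.86*i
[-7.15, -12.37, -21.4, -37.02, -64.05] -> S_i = -7.15*1.73^i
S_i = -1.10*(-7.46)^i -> [-1.1, 8.21, -61.22, 456.68, -3406.81]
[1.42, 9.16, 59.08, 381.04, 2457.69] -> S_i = 1.42*6.45^i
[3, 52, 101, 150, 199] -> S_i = 3 + 49*i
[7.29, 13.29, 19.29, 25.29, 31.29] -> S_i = 7.29 + 6.00*i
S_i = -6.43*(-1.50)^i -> [-6.43, 9.64, -14.47, 21.7, -32.55]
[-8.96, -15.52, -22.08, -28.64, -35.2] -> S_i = -8.96 + -6.56*i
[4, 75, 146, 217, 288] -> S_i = 4 + 71*i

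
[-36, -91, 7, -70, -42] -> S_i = Random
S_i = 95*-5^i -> [95, -475, 2375, -11875, 59375]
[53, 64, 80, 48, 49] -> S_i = Random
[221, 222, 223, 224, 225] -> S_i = 221 + 1*i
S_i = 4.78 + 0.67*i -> [4.78, 5.45, 6.12, 6.79, 7.46]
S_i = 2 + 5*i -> [2, 7, 12, 17, 22]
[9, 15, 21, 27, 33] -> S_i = 9 + 6*i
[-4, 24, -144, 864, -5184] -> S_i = -4*-6^i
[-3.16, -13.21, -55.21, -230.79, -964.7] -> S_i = -3.16*4.18^i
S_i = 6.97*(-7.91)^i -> [6.97, -55.13, 436.1, -3449.55, 27285.93]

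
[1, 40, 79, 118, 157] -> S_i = 1 + 39*i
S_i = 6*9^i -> [6, 54, 486, 4374, 39366]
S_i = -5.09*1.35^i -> [-5.09, -6.87, -9.28, -12.52, -16.91]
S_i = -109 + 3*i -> [-109, -106, -103, -100, -97]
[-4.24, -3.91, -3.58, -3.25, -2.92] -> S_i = -4.24 + 0.33*i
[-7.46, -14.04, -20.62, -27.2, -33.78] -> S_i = -7.46 + -6.58*i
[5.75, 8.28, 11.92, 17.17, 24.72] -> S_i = 5.75*1.44^i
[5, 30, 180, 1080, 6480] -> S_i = 5*6^i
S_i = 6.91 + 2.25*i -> [6.91, 9.16, 11.41, 13.66, 15.91]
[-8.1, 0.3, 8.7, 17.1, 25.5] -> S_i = -8.10 + 8.40*i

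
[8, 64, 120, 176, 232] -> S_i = 8 + 56*i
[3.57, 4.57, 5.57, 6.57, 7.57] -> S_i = 3.57 + 1.00*i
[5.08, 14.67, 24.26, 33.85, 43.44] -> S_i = 5.08 + 9.59*i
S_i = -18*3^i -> [-18, -54, -162, -486, -1458]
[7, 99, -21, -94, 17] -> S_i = Random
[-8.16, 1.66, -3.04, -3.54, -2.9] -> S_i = Random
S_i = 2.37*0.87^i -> [2.37, 2.06, 1.79, 1.56, 1.36]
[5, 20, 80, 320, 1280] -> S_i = 5*4^i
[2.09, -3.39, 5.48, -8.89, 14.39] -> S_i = 2.09*(-1.62)^i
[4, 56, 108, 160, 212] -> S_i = 4 + 52*i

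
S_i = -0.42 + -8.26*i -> [-0.42, -8.68, -16.94, -25.2, -33.46]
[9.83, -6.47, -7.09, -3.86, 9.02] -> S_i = Random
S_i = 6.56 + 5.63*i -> [6.56, 12.19, 17.82, 23.45, 29.08]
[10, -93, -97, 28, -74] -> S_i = Random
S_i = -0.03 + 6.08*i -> [-0.03, 6.05, 12.13, 18.21, 24.29]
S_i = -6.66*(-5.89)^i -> [-6.66, 39.23, -231.05, 1360.88, -8015.59]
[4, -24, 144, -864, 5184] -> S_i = 4*-6^i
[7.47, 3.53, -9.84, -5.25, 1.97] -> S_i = Random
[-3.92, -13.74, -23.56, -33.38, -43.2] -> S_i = -3.92 + -9.82*i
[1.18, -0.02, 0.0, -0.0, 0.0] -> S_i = 1.18*(-0.02)^i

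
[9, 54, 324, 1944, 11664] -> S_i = 9*6^i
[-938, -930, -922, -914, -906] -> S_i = -938 + 8*i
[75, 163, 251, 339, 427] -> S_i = 75 + 88*i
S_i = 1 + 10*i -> [1, 11, 21, 31, 41]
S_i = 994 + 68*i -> [994, 1062, 1130, 1198, 1266]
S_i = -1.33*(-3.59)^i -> [-1.33, 4.77, -17.14, 61.54, -220.92]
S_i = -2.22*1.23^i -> [-2.22, -2.73, -3.36, -4.13, -5.08]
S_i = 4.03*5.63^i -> [4.03, 22.69, 127.74, 719.17, 4048.91]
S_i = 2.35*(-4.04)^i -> [2.35, -9.49, 38.36, -154.96, 626.03]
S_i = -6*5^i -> [-6, -30, -150, -750, -3750]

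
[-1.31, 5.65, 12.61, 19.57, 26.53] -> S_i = -1.31 + 6.96*i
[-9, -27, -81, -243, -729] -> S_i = -9*3^i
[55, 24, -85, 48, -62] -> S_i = Random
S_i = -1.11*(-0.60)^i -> [-1.11, 0.67, -0.4, 0.24, -0.14]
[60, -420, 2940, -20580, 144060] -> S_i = 60*-7^i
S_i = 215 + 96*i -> [215, 311, 407, 503, 599]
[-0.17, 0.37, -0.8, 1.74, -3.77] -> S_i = -0.17*(-2.17)^i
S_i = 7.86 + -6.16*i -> [7.86, 1.7, -4.46, -10.62, -16.78]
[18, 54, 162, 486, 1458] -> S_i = 18*3^i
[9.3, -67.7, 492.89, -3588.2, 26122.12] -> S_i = 9.30*(-7.28)^i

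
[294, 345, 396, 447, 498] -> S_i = 294 + 51*i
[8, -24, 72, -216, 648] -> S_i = 8*-3^i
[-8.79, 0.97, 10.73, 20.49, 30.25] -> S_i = -8.79 + 9.76*i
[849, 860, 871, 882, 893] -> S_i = 849 + 11*i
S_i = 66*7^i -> [66, 462, 3234, 22638, 158466]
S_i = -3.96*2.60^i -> [-3.96, -10.3, -26.77, -69.6, -180.96]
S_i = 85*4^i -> [85, 340, 1360, 5440, 21760]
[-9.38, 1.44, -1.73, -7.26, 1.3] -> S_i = Random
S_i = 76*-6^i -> [76, -456, 2736, -16416, 98496]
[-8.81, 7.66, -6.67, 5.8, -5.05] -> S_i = -8.81*(-0.87)^i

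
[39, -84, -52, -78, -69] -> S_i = Random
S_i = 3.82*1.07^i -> [3.82, 4.09, 4.37, 4.68, 5.01]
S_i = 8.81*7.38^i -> [8.81, 65.02, 479.83, 3541.16, 26133.73]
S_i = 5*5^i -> [5, 25, 125, 625, 3125]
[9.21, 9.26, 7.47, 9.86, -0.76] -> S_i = Random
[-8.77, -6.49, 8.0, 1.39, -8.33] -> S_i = Random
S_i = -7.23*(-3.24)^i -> [-7.23, 23.43, -75.9, 245.91, -796.74]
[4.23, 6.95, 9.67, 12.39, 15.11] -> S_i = 4.23 + 2.72*i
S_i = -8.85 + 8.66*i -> [-8.85, -0.19, 8.47, 17.13, 25.79]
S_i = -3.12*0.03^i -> [-3.12, -0.09, -0.0, -0.0, -0.0]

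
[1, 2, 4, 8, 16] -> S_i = 1*2^i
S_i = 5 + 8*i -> [5, 13, 21, 29, 37]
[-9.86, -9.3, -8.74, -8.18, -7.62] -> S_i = -9.86 + 0.56*i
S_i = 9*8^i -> [9, 72, 576, 4608, 36864]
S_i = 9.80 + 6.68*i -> [9.8, 16.48, 23.16, 29.84, 36.52]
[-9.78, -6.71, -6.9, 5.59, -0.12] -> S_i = Random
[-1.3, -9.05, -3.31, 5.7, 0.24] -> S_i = Random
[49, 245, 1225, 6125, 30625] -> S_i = 49*5^i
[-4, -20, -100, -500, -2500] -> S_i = -4*5^i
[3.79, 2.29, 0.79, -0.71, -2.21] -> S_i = 3.79 + -1.50*i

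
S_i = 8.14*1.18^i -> [8.14, 9.61, 11.33, 13.37, 15.78]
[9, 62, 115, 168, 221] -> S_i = 9 + 53*i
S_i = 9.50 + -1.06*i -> [9.5, 8.44, 7.38, 6.32, 5.26]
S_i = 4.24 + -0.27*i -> [4.24, 3.97, 3.7, 3.43, 3.16]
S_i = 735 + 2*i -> [735, 737, 739, 741, 743]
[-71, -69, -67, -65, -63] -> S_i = -71 + 2*i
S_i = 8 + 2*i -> [8, 10, 12, 14, 16]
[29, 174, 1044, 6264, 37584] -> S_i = 29*6^i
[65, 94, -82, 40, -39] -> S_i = Random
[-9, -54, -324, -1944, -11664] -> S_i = -9*6^i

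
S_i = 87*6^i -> [87, 522, 3132, 18792, 112752]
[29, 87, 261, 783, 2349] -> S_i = 29*3^i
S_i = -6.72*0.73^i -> [-6.72, -4.91, -3.58, -2.61, -1.91]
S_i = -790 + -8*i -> [-790, -798, -806, -814, -822]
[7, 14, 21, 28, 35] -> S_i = 7 + 7*i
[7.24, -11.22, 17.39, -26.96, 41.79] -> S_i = 7.24*(-1.55)^i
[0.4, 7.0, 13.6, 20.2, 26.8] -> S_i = 0.40 + 6.60*i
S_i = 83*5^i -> [83, 415, 2075, 10375, 51875]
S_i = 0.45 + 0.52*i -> [0.45, 0.97, 1.49, 2.01, 2.53]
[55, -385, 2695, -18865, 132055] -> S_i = 55*-7^i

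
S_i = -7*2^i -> [-7, -14, -28, -56, -112]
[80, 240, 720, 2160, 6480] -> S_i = 80*3^i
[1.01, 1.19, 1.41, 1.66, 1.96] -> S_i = 1.01*1.18^i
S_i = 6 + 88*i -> [6, 94, 182, 270, 358]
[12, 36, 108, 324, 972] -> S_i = 12*3^i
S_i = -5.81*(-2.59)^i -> [-5.81, 15.05, -38.97, 100.94, -261.44]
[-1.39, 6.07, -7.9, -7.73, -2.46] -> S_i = Random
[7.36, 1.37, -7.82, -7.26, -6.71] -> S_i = Random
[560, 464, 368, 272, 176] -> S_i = 560 + -96*i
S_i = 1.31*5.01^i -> [1.31, 6.56, 32.88, 164.73, 825.32]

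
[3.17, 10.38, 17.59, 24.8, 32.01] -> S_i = 3.17 + 7.21*i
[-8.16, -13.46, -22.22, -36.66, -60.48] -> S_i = -8.16*1.65^i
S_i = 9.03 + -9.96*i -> [9.03, -0.93, -10.89, -20.85, -30.81]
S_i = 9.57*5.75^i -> [9.57, 55.03, 316.41, 1819.35, 10461.24]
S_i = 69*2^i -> [69, 138, 276, 552, 1104]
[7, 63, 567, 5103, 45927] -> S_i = 7*9^i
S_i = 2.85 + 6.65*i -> [2.85, 9.5, 16.15, 22.8, 29.45]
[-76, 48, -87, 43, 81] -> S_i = Random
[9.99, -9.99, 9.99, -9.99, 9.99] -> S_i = 9.99*(-1.00)^i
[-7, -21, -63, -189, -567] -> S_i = -7*3^i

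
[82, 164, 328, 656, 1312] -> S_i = 82*2^i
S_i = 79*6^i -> [79, 474, 2844, 17064, 102384]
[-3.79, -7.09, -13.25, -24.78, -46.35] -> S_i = -3.79*1.87^i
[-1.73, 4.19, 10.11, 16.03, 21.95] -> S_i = -1.73 + 5.92*i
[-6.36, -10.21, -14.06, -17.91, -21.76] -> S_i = -6.36 + -3.85*i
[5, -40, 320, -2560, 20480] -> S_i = 5*-8^i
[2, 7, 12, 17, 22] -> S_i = 2 + 5*i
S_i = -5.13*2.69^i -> [-5.13, -13.8, -37.12, -99.86, -268.61]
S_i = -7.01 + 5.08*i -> [-7.01, -1.93, 3.15, 8.23, 13.31]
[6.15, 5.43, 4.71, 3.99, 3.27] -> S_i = 6.15 + -0.72*i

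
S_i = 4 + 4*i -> [4, 8, 12, 16, 20]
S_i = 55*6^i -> [55, 330, 1980, 11880, 71280]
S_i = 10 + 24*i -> [10, 34, 58, 82, 106]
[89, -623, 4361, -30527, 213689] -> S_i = 89*-7^i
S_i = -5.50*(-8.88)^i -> [-5.5, 48.84, -433.7, 3851.25, -34199.09]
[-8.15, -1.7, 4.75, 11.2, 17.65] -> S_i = -8.15 + 6.45*i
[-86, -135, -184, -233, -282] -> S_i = -86 + -49*i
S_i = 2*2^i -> [2, 4, 8, 16, 32]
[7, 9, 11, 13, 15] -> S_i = 7 + 2*i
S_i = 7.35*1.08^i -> [7.35, 7.94, 8.57, 9.26, 10.0]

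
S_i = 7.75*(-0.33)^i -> [7.75, -2.56, 0.84, -0.28, 0.09]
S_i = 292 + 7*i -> [292, 299, 306, 313, 320]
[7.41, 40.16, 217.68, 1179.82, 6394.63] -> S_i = 7.41*5.42^i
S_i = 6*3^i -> [6, 18, 54, 162, 486]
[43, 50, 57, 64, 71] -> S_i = 43 + 7*i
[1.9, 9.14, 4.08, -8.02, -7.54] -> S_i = Random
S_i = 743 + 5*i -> [743, 748, 753, 758, 763]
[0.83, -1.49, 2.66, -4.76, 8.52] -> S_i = 0.83*(-1.79)^i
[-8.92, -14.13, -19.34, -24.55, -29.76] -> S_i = -8.92 + -5.21*i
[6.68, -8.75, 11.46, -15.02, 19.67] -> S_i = 6.68*(-1.31)^i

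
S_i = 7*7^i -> [7, 49, 343, 2401, 16807]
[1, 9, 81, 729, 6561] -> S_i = 1*9^i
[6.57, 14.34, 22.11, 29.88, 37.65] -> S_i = 6.57 + 7.77*i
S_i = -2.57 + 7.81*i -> [-2.57, 5.24, 13.05, 20.86, 28.67]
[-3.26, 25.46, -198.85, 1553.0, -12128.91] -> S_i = -3.26*(-7.81)^i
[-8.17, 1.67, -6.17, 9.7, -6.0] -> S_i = Random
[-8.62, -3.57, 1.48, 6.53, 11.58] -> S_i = -8.62 + 5.05*i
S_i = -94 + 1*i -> [-94, -93, -92, -91, -90]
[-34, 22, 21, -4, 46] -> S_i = Random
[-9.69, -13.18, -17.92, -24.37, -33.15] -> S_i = -9.69*1.36^i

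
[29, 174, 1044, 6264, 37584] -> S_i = 29*6^i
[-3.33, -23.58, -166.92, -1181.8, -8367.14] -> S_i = -3.33*7.08^i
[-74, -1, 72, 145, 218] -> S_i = -74 + 73*i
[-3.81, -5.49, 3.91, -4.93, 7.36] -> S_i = Random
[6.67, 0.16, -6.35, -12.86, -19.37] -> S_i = 6.67 + -6.51*i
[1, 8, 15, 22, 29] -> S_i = 1 + 7*i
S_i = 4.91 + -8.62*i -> [4.91, -3.71, -12.33, -20.95, -29.57]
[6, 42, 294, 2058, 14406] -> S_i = 6*7^i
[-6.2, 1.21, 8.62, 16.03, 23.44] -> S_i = -6.20 + 7.41*i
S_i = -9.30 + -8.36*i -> [-9.3, -17.66, -26.02, -34.38, -42.74]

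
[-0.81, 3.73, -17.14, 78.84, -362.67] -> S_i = -0.81*(-4.60)^i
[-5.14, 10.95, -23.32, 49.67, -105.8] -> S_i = -5.14*(-2.13)^i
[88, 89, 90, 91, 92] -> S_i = 88 + 1*i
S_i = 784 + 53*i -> [784, 837, 890, 943, 996]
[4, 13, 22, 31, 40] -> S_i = 4 + 9*i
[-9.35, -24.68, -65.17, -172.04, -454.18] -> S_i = -9.35*2.64^i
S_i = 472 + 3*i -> [472, 475, 478, 481, 484]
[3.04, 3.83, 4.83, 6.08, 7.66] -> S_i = 3.04*1.26^i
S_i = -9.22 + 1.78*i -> [-9.22, -7.44, -5.66, -3.88, -2.1]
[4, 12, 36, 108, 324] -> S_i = 4*3^i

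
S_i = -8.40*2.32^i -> [-8.4, -19.49, -45.21, -104.89, -243.35]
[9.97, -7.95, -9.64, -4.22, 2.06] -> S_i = Random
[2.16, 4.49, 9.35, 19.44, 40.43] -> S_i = 2.16*2.08^i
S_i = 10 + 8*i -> [10, 18, 26, 34, 42]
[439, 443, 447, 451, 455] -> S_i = 439 + 4*i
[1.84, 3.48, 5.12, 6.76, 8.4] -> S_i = 1.84 + 1.64*i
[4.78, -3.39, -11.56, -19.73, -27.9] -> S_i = 4.78 + -8.17*i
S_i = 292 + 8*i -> [292, 300, 308, 316, 324]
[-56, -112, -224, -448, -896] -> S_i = -56*2^i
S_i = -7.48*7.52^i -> [-7.48, -56.25, -423.0, -3180.94, -23920.65]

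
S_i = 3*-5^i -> [3, -15, 75, -375, 1875]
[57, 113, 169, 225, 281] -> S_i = 57 + 56*i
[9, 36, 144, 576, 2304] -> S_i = 9*4^i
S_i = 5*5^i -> [5, 25, 125, 625, 3125]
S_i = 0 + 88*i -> [0, 88, 176, 264, 352]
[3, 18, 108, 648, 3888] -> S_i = 3*6^i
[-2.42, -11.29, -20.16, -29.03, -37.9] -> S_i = -2.42 + -8.87*i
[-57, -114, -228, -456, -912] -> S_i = -57*2^i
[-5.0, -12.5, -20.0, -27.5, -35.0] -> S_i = -5.00 + -7.50*i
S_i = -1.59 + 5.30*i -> [-1.59, 3.71, 9.01, 14.31, 19.61]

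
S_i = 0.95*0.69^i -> [0.95, 0.66, 0.45, 0.31, 0.22]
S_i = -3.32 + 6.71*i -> [-3.32, 3.39, 10.1, 16.81, 23.52]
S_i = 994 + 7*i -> [994, 1001, 1008, 1015, 1022]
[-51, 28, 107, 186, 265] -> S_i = -51 + 79*i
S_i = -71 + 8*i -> [-71, -63, -55, -47, -39]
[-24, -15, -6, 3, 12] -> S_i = -24 + 9*i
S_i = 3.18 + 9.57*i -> [3.18, 12.75, 22.32, 31.89, 41.46]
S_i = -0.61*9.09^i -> [-0.61, -5.54, -50.4, -458.16, -4164.72]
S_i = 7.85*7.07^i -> [7.85, 55.5, 392.38, 2774.14, 19613.15]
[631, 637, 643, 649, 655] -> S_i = 631 + 6*i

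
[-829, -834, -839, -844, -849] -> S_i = -829 + -5*i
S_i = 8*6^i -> [8, 48, 288, 1728, 10368]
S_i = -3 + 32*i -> [-3, 29, 61, 93, 125]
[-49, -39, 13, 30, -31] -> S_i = Random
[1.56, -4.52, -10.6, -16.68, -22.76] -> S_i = 1.56 + -6.08*i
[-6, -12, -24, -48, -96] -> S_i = -6*2^i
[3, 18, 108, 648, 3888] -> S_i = 3*6^i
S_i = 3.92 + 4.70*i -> [3.92, 8.62, 13.32, 18.02, 22.72]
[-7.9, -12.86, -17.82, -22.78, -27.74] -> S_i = -7.90 + -4.96*i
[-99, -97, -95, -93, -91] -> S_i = -99 + 2*i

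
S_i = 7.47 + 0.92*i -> [7.47, 8.39, 9.31, 10.23, 11.15]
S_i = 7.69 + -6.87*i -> [7.69, 0.82, -6.05, -12.92, -19.79]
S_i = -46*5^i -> [-46, -230, -1150, -5750, -28750]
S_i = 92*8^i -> [92, 736, 5888, 47104, 376832]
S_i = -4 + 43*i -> [-4, 39, 82, 125, 168]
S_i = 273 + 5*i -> [273, 278, 283, 288, 293]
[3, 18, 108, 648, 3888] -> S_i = 3*6^i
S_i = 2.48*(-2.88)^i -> [2.48, -7.14, 20.57, -59.24, 170.62]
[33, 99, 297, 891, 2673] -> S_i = 33*3^i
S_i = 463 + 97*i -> [463, 560, 657, 754, 851]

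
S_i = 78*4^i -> [78, 312, 1248, 4992, 19968]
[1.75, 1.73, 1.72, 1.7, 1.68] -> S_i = 1.75*0.99^i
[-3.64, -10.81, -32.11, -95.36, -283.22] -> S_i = -3.64*2.97^i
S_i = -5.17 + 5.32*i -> [-5.17, 0.15, 5.47, 10.79, 16.11]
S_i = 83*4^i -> [83, 332, 1328, 5312, 21248]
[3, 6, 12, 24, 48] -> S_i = 3*2^i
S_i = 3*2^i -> [3, 6, 12, 24, 48]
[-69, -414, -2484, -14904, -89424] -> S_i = -69*6^i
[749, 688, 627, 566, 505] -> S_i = 749 + -61*i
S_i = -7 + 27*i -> [-7, 20, 47, 74, 101]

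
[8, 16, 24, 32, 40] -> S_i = 8 + 8*i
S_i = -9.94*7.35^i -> [-9.94, -73.06, -536.98, -3946.83, -29009.2]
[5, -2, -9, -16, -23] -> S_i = 5 + -7*i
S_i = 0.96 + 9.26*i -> [0.96, 10.22, 19.48, 28.74, 38.0]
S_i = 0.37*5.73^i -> [0.37, 2.12, 12.15, 69.61, 398.86]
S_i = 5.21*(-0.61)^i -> [5.21, -3.18, 1.94, -1.18, 0.72]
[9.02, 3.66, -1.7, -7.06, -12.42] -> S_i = 9.02 + -5.36*i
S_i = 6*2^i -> [6, 12, 24, 48, 96]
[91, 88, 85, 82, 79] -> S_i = 91 + -3*i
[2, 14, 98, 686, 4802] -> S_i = 2*7^i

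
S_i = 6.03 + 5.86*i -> [6.03, 11.89, 17.75, 23.61, 29.47]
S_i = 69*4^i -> [69, 276, 1104, 4416, 17664]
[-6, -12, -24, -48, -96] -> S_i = -6*2^i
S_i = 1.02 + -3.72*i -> [1.02, -2.7, -6.42, -10.14, -13.86]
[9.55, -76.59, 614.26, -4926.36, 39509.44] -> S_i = 9.55*(-8.02)^i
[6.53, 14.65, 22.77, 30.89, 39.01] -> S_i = 6.53 + 8.12*i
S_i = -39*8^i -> [-39, -312, -2496, -19968, -159744]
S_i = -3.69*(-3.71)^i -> [-3.69, 13.69, -50.79, 188.43, -699.07]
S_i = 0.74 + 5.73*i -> [0.74, 6.47, 12.2, 17.93, 23.66]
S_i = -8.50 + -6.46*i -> [-8.5, -14.96, -21.42, -27.88, -34.34]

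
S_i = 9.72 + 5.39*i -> [9.72, 15.11, 20.5, 25.89, 31.28]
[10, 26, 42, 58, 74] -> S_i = 10 + 16*i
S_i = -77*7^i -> [-77, -539, -3773, -26411, -184877]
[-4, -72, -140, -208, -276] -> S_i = -4 + -68*i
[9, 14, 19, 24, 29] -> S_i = 9 + 5*i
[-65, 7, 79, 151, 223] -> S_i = -65 + 72*i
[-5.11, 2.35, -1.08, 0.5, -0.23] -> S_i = -5.11*(-0.46)^i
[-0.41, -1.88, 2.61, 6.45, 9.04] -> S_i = Random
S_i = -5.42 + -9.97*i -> [-5.42, -15.39, -25.36, -35.33, -45.3]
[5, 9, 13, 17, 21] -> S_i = 5 + 4*i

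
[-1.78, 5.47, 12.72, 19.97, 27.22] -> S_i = -1.78 + 7.25*i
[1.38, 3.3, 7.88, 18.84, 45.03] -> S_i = 1.38*2.39^i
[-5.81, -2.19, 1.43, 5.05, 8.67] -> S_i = -5.81 + 3.62*i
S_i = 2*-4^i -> [2, -8, 32, -128, 512]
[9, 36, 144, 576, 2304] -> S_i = 9*4^i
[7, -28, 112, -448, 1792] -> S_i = 7*-4^i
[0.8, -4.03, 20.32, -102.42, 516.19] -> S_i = 0.80*(-5.04)^i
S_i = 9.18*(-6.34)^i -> [9.18, -58.2, 369.0, -2339.43, 14832.0]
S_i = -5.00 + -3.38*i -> [-5.0, -8.38, -11.76, -15.14, -18.52]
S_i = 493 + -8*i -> [493, 485, 477, 469, 461]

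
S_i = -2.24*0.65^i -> [-2.24, -1.46, -0.95, -0.62, -0.4]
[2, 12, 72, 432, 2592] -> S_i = 2*6^i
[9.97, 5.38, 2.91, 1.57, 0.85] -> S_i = 9.97*0.54^i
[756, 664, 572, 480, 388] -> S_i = 756 + -92*i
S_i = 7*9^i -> [7, 63, 567, 5103, 45927]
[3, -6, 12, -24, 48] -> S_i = 3*-2^i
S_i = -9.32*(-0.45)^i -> [-9.32, 4.19, -1.89, 0.85, -0.38]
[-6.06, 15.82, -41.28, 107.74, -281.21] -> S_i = -6.06*(-2.61)^i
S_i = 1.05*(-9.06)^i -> [1.05, -9.51, 86.19, -780.86, 7074.6]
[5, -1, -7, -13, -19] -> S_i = 5 + -6*i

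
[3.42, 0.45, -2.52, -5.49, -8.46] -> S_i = 3.42 + -2.97*i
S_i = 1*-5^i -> [1, -5, 25, -125, 625]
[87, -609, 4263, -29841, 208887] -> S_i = 87*-7^i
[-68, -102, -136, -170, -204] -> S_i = -68 + -34*i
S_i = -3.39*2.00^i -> [-3.39, -6.78, -13.56, -27.12, -54.24]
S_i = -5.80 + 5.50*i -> [-5.8, -0.3, 5.2, 10.7, 16.2]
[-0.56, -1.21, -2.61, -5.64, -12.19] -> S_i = -0.56*2.16^i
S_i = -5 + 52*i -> [-5, 47, 99, 151, 203]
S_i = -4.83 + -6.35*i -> [-4.83, -11.18, -17.53, -23.88, -30.23]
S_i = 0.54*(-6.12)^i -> [0.54, -3.3, 20.23, -123.78, 757.53]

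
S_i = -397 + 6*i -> [-397, -391, -385, -379, -373]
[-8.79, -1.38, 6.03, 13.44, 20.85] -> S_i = -8.79 + 7.41*i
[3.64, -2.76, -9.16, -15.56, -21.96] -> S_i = 3.64 + -6.40*i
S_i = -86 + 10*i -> [-86, -76, -66, -56, -46]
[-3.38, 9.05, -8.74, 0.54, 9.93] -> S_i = Random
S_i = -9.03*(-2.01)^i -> [-9.03, 18.15, -36.48, 73.33, -147.39]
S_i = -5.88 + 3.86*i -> [-5.88, -2.02, 1.84, 5.7, 9.56]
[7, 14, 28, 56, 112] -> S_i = 7*2^i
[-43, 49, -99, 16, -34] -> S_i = Random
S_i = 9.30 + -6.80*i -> [9.3, 2.5, -4.3, -11.1, -17.9]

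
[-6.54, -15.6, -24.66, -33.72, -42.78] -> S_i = -6.54 + -9.06*i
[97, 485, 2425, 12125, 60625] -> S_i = 97*5^i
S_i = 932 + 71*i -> [932, 1003, 1074, 1145, 1216]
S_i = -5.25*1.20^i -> [-5.25, -6.3, -7.56, -9.07, -10.89]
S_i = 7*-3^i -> [7, -21, 63, -189, 567]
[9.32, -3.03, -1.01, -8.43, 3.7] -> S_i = Random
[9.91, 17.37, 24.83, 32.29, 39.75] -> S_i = 9.91 + 7.46*i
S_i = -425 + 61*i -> [-425, -364, -303, -242, -181]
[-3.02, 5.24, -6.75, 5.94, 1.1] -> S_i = Random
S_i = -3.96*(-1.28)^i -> [-3.96, 5.07, -6.49, 8.3, -10.63]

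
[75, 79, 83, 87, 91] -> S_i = 75 + 4*i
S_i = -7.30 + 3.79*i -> [-7.3, -3.51, 0.28, 4.07, 7.86]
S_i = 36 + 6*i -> [36, 42, 48, 54, 60]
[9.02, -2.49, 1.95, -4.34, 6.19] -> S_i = Random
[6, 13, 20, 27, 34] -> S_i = 6 + 7*i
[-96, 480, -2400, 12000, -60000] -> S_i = -96*-5^i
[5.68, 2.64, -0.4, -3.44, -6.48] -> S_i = 5.68 + -3.04*i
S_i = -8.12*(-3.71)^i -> [-8.12, 30.13, -111.76, 414.65, -1538.34]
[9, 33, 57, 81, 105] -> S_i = 9 + 24*i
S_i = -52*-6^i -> [-52, 312, -1872, 11232, -67392]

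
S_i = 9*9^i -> [9, 81, 729, 6561, 59049]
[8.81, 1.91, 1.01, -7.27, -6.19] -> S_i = Random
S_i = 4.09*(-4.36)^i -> [4.09, -17.83, 77.75, -338.99, 1477.98]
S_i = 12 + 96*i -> [12, 108, 204, 300, 396]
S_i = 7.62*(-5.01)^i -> [7.62, -38.18, 191.26, -958.23, 4800.71]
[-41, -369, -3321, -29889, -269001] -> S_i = -41*9^i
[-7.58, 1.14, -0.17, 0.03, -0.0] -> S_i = -7.58*(-0.15)^i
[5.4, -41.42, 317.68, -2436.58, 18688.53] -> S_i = 5.40*(-7.67)^i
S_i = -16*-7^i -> [-16, 112, -784, 5488, -38416]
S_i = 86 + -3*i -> [86, 83, 80, 77, 74]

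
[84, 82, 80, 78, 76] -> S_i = 84 + -2*i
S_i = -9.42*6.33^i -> [-9.42, -59.63, -377.45, -2389.25, -15123.97]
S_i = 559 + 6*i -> [559, 565, 571, 577, 583]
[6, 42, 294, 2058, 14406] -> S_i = 6*7^i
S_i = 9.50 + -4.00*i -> [9.5, 5.5, 1.5, -2.5, -6.5]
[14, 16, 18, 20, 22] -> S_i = 14 + 2*i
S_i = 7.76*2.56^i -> [7.76, 19.87, 50.86, 130.19, 333.29]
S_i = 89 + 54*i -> [89, 143, 197, 251, 305]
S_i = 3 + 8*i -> [3, 11, 19, 27, 35]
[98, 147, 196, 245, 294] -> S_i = 98 + 49*i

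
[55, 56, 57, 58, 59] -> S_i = 55 + 1*i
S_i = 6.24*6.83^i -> [6.24, 42.62, 291.09, 1988.14, 13578.99]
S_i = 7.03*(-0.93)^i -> [7.03, -6.54, 6.08, -5.65, 5.26]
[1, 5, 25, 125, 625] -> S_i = 1*5^i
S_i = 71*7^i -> [71, 497, 3479, 24353, 170471]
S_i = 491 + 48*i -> [491, 539, 587, 635, 683]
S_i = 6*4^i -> [6, 24, 96, 384, 1536]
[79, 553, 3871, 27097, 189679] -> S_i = 79*7^i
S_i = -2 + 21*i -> [-2, 19, 40, 61, 82]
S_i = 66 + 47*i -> [66, 113, 160, 207, 254]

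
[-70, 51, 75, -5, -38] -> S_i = Random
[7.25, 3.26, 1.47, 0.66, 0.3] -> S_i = 7.25*0.45^i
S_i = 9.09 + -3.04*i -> [9.09, 6.05, 3.01, -0.03, -3.07]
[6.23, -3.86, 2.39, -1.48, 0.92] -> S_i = 6.23*(-0.62)^i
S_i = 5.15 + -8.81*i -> [5.15, -3.66, -12.47, -21.28, -30.09]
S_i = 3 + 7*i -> [3, 10, 17, 24, 31]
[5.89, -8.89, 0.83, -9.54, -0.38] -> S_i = Random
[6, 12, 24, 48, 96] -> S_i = 6*2^i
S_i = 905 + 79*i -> [905, 984, 1063, 1142, 1221]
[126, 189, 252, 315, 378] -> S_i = 126 + 63*i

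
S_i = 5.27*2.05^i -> [5.27, 10.8, 22.15, 45.4, 93.07]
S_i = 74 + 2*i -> [74, 76, 78, 80, 82]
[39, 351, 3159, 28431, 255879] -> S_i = 39*9^i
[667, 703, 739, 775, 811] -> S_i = 667 + 36*i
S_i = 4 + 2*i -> [4, 6, 8, 10, 12]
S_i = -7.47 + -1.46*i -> [-7.47, -8.93, -10.39, -11.85, -13.31]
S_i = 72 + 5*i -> [72, 77, 82, 87, 92]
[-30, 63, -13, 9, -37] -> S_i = Random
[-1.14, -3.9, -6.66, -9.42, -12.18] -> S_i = -1.14 + -2.76*i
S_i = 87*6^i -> [87, 522, 3132, 18792, 112752]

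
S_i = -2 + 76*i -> [-2, 74, 150, 226, 302]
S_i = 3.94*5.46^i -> [3.94, 21.51, 117.46, 641.32, 3501.6]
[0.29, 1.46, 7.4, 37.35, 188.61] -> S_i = 0.29*5.05^i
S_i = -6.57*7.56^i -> [-6.57, -49.67, -375.5, -2838.77, -21461.13]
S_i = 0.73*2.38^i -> [0.73, 1.74, 4.14, 9.84, 23.42]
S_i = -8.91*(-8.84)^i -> [-8.91, 78.76, -696.28, 6155.09, -54411.01]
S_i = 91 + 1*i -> [91, 92, 93, 94, 95]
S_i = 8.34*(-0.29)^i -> [8.34, -2.42, 0.7, -0.2, 0.06]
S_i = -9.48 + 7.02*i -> [-9.48, -2.46, 4.56, 11.58, 18.6]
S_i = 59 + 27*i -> [59, 86, 113, 140, 167]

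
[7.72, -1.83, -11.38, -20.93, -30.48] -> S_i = 7.72 + -9.55*i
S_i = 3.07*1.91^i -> [3.07, 5.86, 11.2, 21.39, 40.86]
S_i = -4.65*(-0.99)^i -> [-4.65, 4.6, -4.56, 4.51, -4.47]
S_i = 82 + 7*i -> [82, 89, 96, 103, 110]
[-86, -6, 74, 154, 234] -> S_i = -86 + 80*i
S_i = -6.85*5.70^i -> [-6.85, -39.04, -222.56, -1268.57, -7230.86]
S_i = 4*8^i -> [4, 32, 256, 2048, 16384]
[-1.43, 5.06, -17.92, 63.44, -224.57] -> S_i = -1.43*(-3.54)^i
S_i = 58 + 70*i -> [58, 128, 198, 268, 338]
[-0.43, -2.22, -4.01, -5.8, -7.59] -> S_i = -0.43 + -1.79*i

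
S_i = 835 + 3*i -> [835, 838, 841, 844, 847]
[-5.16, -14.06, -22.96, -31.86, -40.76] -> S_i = -5.16 + -8.90*i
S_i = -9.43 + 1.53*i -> [-9.43, -7.9, -6.37, -4.84, -3.31]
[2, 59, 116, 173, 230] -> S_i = 2 + 57*i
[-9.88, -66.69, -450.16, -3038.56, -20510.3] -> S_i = -9.88*6.75^i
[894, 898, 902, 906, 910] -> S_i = 894 + 4*i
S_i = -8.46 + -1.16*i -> [-8.46, -9.62, -10.78, -11.94, -13.1]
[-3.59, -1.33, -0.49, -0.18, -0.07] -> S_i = -3.59*0.37^i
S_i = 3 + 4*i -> [3, 7, 11, 15, 19]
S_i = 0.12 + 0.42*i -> [0.12, 0.54, 0.96, 1.38, 1.8]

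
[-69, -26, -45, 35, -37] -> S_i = Random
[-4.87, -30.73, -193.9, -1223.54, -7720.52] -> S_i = -4.87*6.31^i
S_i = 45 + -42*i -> [45, 3, -39, -81, -123]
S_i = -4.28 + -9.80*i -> [-4.28, -14.08, -23.88, -33.68, -43.48]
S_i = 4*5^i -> [4, 20, 100, 500, 2500]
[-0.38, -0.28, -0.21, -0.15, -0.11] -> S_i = -0.38*0.74^i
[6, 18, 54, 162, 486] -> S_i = 6*3^i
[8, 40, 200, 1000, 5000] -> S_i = 8*5^i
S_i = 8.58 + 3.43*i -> [8.58, 12.01, 15.44, 18.87, 22.3]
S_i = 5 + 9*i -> [5, 14, 23, 32, 41]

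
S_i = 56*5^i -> [56, 280, 1400, 7000, 35000]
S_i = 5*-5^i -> [5, -25, 125, -625, 3125]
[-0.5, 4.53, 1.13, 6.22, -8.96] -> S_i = Random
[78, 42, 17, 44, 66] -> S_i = Random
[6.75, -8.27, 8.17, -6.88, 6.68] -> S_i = Random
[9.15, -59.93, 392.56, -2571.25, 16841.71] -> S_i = 9.15*(-6.55)^i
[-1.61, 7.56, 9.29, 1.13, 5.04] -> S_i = Random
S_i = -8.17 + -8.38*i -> [-8.17, -16.55, -24.93, -33.31, -41.69]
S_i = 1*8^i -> [1, 8, 64, 512, 4096]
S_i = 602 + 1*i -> [602, 603, 604, 605, 606]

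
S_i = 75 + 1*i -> [75, 76, 77, 78, 79]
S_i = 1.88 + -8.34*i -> [1.88, -6.46, -14.8, -23.14, -31.48]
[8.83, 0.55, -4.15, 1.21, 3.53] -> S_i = Random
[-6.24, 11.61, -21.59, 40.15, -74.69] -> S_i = -6.24*(-1.86)^i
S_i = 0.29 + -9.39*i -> [0.29, -9.1, -18.49, -27.88, -37.27]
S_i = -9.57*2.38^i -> [-9.57, -22.78, -54.21, -129.02, -307.06]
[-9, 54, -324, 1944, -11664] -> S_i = -9*-6^i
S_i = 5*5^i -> [5, 25, 125, 625, 3125]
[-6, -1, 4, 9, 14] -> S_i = -6 + 5*i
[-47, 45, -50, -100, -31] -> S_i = Random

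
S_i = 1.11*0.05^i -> [1.11, 0.06, 0.0, 0.0, 0.0]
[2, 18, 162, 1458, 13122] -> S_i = 2*9^i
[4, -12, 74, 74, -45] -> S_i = Random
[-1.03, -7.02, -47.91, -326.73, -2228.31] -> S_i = -1.03*6.82^i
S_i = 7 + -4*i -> [7, 3, -1, -5, -9]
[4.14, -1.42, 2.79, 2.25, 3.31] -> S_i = Random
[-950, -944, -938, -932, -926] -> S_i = -950 + 6*i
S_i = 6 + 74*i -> [6, 80, 154, 228, 302]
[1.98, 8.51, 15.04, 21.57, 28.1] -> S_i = 1.98 + 6.53*i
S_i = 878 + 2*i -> [878, 880, 882, 884, 886]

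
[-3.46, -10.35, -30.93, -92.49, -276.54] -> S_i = -3.46*2.99^i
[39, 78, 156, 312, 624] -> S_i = 39*2^i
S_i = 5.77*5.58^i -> [5.77, 32.2, 179.66, 1002.49, 5593.87]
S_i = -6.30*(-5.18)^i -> [-6.3, 32.63, -169.04, 875.65, -4535.86]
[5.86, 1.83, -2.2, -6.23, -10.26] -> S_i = 5.86 + -4.03*i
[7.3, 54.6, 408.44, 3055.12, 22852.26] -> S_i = 7.30*7.48^i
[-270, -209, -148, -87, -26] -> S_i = -270 + 61*i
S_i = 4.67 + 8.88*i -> [4.67, 13.55, 22.43, 31.31, 40.19]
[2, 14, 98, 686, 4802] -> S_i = 2*7^i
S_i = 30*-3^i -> [30, -90, 270, -810, 2430]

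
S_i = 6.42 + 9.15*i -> [6.42, 15.57, 24.72, 33.87, 43.02]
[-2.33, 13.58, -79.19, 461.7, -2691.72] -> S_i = -2.33*(-5.83)^i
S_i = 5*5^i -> [5, 25, 125, 625, 3125]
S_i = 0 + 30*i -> [0, 30, 60, 90, 120]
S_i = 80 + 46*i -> [80, 126, 172, 218, 264]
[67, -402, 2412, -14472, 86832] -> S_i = 67*-6^i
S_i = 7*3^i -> [7, 21, 63, 189, 567]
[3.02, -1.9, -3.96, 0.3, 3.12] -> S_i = Random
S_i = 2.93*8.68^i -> [2.93, 25.43, 220.75, 1916.14, 16632.08]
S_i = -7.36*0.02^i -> [-7.36, -0.15, -0.0, -0.0, -0.0]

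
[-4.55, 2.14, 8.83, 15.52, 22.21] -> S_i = -4.55 + 6.69*i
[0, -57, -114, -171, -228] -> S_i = 0 + -57*i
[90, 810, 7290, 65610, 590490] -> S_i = 90*9^i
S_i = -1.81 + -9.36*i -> [-1.81, -11.17, -20.53, -29.89, -39.25]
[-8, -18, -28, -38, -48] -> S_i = -8 + -10*i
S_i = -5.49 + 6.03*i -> [-5.49, 0.54, 6.57, 12.6, 18.63]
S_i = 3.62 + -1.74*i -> [3.62, 1.88, 0.14, -1.6, -3.34]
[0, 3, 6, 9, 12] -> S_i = 0 + 3*i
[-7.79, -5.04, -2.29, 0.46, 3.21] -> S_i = -7.79 + 2.75*i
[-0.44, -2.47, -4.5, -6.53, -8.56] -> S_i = -0.44 + -2.03*i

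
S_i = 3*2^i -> [3, 6, 12, 24, 48]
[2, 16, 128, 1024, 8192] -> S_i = 2*8^i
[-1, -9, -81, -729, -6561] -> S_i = -1*9^i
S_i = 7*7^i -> [7, 49, 343, 2401, 16807]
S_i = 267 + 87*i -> [267, 354, 441, 528, 615]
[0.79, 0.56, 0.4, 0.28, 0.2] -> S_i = 0.79*0.71^i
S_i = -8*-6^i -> [-8, 48, -288, 1728, -10368]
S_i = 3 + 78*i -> [3, 81, 159, 237, 315]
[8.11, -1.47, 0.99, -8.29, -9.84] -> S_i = Random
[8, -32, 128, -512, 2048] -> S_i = 8*-4^i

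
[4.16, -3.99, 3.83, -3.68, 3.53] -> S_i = 4.16*(-0.96)^i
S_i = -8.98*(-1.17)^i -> [-8.98, 10.51, -12.29, 14.38, -16.83]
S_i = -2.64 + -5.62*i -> [-2.64, -8.26, -13.88, -19.5, -25.12]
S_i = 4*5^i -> [4, 20, 100, 500, 2500]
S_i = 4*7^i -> [4, 28, 196, 1372, 9604]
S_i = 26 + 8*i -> [26, 34, 42, 50, 58]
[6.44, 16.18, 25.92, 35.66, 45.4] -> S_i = 6.44 + 9.74*i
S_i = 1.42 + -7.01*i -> [1.42, -5.59, -12.6, -19.61, -26.62]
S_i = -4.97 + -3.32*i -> [-4.97, -8.29, -11.61, -14.93, -18.25]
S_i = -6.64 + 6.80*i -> [-6.64, 0.16, 6.96, 13.76, 20.56]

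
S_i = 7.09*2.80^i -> [7.09, 19.85, 55.59, 155.64, 435.79]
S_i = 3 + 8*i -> [3, 11, 19, 27, 35]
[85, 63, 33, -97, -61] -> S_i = Random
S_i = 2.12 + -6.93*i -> [2.12, -4.81, -11.74, -18.67, -25.6]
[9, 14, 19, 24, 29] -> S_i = 9 + 5*i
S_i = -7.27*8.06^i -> [-7.27, -58.6, -472.29, -3806.62, -30681.36]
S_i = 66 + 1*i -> [66, 67, 68, 69, 70]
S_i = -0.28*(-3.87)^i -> [-0.28, 1.08, -4.19, 16.23, -62.81]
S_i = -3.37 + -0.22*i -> [-3.37, -3.59, -3.81, -4.03, -4.25]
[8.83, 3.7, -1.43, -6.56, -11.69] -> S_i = 8.83 + -5.13*i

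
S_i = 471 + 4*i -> [471, 475, 479, 483, 487]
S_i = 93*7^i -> [93, 651, 4557, 31899, 223293]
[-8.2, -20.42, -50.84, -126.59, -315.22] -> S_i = -8.20*2.49^i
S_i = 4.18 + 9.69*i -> [4.18, 13.87, 23.56, 33.25, 42.94]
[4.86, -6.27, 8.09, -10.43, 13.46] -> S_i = 4.86*(-1.29)^i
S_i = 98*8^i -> [98, 784, 6272, 50176, 401408]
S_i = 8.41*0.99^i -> [8.41, 8.33, 8.24, 8.16, 8.08]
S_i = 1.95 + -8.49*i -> [1.95, -6.54, -15.03, -23.52, -32.01]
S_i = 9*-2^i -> [9, -18, 36, -72, 144]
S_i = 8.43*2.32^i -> [8.43, 19.56, 45.37, 105.27, 244.22]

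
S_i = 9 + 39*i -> [9, 48, 87, 126, 165]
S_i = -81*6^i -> [-81, -486, -2916, -17496, -104976]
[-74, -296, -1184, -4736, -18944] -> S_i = -74*4^i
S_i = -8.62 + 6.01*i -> [-8.62, -2.61, 3.4, 9.41, 15.42]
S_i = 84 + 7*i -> [84, 91, 98, 105, 112]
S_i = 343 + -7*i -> [343, 336, 329, 322, 315]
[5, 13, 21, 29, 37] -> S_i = 5 + 8*i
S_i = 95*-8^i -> [95, -760, 6080, -48640, 389120]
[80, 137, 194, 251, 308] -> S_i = 80 + 57*i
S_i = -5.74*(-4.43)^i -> [-5.74, 25.43, -112.65, 499.03, -2210.68]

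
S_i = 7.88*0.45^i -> [7.88, 3.55, 1.6, 0.72, 0.32]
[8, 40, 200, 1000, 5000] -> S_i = 8*5^i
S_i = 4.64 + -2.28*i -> [4.64, 2.36, 0.08, -2.2, -4.48]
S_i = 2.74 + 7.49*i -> [2.74, 10.23, 17.72, 25.21, 32.7]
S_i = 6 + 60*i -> [6, 66, 126, 186, 246]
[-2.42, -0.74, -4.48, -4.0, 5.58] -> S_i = Random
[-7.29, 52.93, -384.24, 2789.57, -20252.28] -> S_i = -7.29*(-7.26)^i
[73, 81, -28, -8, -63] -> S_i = Random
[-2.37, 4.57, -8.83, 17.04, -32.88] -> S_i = -2.37*(-1.93)^i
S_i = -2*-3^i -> [-2, 6, -18, 54, -162]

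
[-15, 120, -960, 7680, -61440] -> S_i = -15*-8^i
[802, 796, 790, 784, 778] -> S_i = 802 + -6*i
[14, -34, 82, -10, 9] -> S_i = Random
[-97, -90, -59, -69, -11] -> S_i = Random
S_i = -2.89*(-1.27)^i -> [-2.89, 3.67, -4.66, 5.92, -7.52]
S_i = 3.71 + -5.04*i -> [3.71, -1.33, -6.37, -11.41, -16.45]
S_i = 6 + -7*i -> [6, -1, -8, -15, -22]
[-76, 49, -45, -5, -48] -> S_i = Random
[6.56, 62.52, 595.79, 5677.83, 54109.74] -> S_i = 6.56*9.53^i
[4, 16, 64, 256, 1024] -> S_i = 4*4^i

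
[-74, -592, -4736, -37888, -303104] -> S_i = -74*8^i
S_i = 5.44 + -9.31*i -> [5.44, -3.87, -13.18, -22.49, -31.8]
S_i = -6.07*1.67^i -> [-6.07, -10.14, -16.93, -28.27, -47.21]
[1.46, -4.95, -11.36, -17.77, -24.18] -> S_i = 1.46 + -6.41*i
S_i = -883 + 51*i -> [-883, -832, -781, -730, -679]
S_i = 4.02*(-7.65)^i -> [4.02, -30.75, 235.26, -1799.74, 13768.03]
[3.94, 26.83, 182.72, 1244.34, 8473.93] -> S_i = 3.94*6.81^i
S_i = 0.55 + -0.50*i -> [0.55, 0.05, -0.45, -0.95, -1.45]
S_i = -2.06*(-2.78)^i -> [-2.06, 5.73, -15.92, 44.26, -123.04]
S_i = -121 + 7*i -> [-121, -114, -107, -100, -93]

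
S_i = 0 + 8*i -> [0, 8, 16, 24, 32]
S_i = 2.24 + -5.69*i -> [2.24, -3.45, -9.14, -14.83, -20.52]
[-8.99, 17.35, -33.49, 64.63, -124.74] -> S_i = -8.99*(-1.93)^i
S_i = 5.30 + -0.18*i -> [5.3, 5.12, 4.94, 4.76, 4.58]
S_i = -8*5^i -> [-8, -40, -200, -1000, -5000]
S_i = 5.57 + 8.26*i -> [5.57, 13.83, 22.09, 30.35, 38.61]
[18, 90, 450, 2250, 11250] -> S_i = 18*5^i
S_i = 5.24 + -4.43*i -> [5.24, 0.81, -3.62, -8.05, -12.48]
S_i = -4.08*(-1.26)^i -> [-4.08, 5.14, -6.48, 8.16, -10.28]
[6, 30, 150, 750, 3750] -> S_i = 6*5^i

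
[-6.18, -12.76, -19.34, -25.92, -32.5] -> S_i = -6.18 + -6.58*i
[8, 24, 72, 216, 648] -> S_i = 8*3^i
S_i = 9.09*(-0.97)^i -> [9.09, -8.82, 8.55, -8.3, 8.05]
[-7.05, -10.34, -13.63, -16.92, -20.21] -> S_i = -7.05 + -3.29*i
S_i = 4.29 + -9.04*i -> [4.29, -4.75, -13.79, -22.83, -31.87]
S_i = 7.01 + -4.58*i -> [7.01, 2.43, -2.15, -6.73, -11.31]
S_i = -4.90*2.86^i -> [-4.9, -14.01, -40.08, -114.63, -327.84]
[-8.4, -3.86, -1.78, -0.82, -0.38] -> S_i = -8.40*0.46^i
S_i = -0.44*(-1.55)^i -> [-0.44, 0.68, -1.06, 1.64, -2.54]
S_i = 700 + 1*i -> [700, 701, 702, 703, 704]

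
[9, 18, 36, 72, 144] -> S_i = 9*2^i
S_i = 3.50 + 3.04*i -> [3.5, 6.54, 9.58, 12.62, 15.66]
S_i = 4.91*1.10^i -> [4.91, 5.4, 5.94, 6.54, 7.19]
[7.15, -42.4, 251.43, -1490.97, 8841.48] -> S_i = 7.15*(-5.93)^i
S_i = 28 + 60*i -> [28, 88, 148, 208, 268]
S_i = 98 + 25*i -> [98, 123, 148, 173, 198]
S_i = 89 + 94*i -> [89, 183, 277, 371, 465]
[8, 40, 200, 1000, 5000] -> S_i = 8*5^i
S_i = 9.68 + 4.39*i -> [9.68, 14.07, 18.46, 22.85, 27.24]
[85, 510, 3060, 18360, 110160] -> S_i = 85*6^i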